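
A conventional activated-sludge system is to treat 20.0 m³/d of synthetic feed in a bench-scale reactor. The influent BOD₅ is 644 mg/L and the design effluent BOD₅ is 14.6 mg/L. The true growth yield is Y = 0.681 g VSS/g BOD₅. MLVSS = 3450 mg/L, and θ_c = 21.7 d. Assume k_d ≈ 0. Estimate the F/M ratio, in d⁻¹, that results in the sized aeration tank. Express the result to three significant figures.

V·X = Y·Q·ΔS·θ_c gives V = 0.681 × 20.0 × (644 − 14.6) × 21.7 / 3450 = 53.92 m³.
Food-to-microorganism ratio F/M = Q S₀ / (V X) = 20.0 × 644 / (53.92 × 3450) = 0.06924 d⁻¹.

F/M ≈ 0.0692 d⁻¹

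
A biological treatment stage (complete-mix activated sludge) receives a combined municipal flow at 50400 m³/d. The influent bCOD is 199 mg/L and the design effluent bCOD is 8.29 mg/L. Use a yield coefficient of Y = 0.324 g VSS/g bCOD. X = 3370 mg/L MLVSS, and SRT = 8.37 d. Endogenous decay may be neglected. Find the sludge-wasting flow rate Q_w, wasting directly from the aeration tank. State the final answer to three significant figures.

Q_w ≈ 924 m³/d

With k_d = 0 the design equation reduces to V = Y Q (S₀−S) θ_c / X = 0.324 × 50400 × (199 − 8.29) × 8.37 / 3370 = 7735 m³.
For wasting at MLVSS concentration, Q_w = V/θ_c = 7735/8.37 = 924.1 m³/d.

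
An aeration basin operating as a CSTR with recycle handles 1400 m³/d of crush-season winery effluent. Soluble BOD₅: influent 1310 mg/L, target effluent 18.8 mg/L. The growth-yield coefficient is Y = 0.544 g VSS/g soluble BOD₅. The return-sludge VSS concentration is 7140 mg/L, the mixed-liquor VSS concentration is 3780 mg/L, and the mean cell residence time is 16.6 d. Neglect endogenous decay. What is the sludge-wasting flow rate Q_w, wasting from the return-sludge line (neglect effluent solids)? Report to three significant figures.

Q_w ≈ 138 m³/d

V·X = Y·Q·ΔS·θ_c gives V = 0.544 × 1400 × (1310 − 18.8) × 16.6 / 3780 = 4319 m³.
Wasting from the return line (neglecting effluent solids): Q_w = V·X / (θ_c·X_r) = 4319 × 3780 / (16.6 × 7140) = 137.7 m³/d.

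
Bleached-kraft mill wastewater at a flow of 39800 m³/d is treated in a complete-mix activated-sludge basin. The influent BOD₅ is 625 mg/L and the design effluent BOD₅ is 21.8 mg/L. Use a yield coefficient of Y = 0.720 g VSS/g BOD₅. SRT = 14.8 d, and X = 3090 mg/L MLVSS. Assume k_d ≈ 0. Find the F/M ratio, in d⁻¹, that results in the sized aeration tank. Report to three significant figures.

F/M ≈ 0.0972 d⁻¹

With k_d = 0 the design equation reduces to V = Y Q (S₀−S) θ_c / X = 0.720 × 39800 × (625 − 21.8) × 14.8 / 3090 = 82790 m³.
F/M = Q·S₀ / (V·X) = 39800 × 625 / (82790 × 3090) = 0.09724 g BOD₅·(g VSS·d)⁻¹.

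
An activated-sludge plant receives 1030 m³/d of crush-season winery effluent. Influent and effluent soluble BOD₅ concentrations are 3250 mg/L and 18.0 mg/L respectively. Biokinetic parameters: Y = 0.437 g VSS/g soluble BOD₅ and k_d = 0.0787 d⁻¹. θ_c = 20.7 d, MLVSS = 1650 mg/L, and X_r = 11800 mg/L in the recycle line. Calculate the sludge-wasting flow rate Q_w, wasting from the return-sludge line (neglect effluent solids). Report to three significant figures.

From the SRT design equation V = Y Q (S₀−S) θ_c / [X (1 + k_d θ_c)] = 0.437 × 1030 × (3250 − 18.0) × 20.7 / [1650 × (1 + 0.0787 × 20.7)] = 3.01×10^7 / 4338 = 6942 m³.
Q_w = (V·X)/(θ_c X_r) = 6942 × 1650 / (20.7 × 11800) = 46.89 m³/d.

Q_w ≈ 46.9 m³/d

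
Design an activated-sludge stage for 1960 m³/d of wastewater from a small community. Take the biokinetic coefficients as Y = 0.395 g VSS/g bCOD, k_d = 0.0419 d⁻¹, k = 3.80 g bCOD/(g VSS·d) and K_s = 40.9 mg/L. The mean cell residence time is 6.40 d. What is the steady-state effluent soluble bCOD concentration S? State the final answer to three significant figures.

Effluent substrate depends only on kinetics and SRT: S = K_s(1 + k_d θ_c) / [θ_c(Yk − k_d) − 1] = 40.9 × (1 + 0.0419 × 6.40) / [6.40 × (0.395 × 3.80 − 0.0419) − 1] = 51.87 / 8.338 = 6.220 mg/L.

S ≈ 6.22 mg/L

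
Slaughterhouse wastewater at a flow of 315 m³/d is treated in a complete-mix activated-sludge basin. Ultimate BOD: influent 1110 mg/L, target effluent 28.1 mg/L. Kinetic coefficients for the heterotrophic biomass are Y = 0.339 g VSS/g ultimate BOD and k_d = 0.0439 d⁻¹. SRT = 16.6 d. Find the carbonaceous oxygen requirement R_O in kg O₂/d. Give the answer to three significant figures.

Y_obs = Y / (1 + k_d θ_c) = 0.339 / (1 + 0.0439 × 16.6) = 0.339 / 1.729 = 0.1961.
Substrate removed = Q·(S₀ − S) = 315 m³/d × (1110 − 28.1) g/m³ = 3.41×10^5 g/d = 340.8 kg/d.
Biomass synthesised: P_X = Y_obs × 340.8 = 66.83 kg VSS/d.
R_O = Q·ΔS − 1.42 P_X = 340.8 − 94.90 = 245.9 kg O₂/d.

R_O ≈ 246 kg O₂/d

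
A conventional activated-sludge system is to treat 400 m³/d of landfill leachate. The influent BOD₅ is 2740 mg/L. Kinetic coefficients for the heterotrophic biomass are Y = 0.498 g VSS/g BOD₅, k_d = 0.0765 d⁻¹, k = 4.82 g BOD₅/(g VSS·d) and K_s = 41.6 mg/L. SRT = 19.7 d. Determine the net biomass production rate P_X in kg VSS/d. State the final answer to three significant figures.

P_X ≈ 218 kg VSS/d

Effluent substrate depends only on kinetics and SRT: S = K_s(1 + k_d θ_c) / [θ_c(Yk − k_d) − 1] = 41.6 × (1 + 0.0765 × 19.7) / [19.7 × (0.498 × 4.82 − 0.0765) − 1] = 104.3 / 44.78 = 2.329 mg/L.
Observed yield with endogenous decay: Y_obs = Y / (1 + k_d·θ_c) = 0.498 / (1 + 0.0765 × 19.7) = 0.498 / 2.507 = 0.1986 g VSS/g BOD₅.
Q·(S₀ − S) = 400 × (2740 − 2.33) × 10⁻³ = 1095 kg/d removed.
Biomass produced: P_X = Y_obs·Q·ΔS = 0.1986 × 1095 ≈ 217.5 kg VSS/d.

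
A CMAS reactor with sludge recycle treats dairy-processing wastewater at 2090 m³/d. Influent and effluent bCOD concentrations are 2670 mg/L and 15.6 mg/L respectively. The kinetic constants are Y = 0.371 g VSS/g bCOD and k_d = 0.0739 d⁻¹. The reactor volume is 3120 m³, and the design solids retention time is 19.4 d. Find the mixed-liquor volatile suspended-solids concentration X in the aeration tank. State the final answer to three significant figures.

X ≈ 5260 mg/L

From V·X·(1 + k_d·θ_c) = Y·Q·(S₀ − S)·θ_c: X = 0.371 × 2090 × (2670 − 15.6) × 19.4 / [3120 × (1 + 0.0739 × 19.4)] = 5259 mg/L.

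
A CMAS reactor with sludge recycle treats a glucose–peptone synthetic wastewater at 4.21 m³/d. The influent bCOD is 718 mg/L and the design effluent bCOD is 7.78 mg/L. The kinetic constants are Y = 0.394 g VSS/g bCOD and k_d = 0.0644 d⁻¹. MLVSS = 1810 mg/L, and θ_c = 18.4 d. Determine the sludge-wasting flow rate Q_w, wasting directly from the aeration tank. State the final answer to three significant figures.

From the SRT design equation V = Y Q (S₀−S) θ_c / [X (1 + k_d θ_c)] = 0.394 × 4.21 × (718 − 7.78) × 18.4 / [1810 × (1 + 0.0644 × 18.4)] = 2.17×10^4 / 3955 = 5.481 m³.
Wasting from the aeration tank: Q_w = V / θ_c = 5.481 / 18.4 = 0.2979 m³/d.

Q_w ≈ 0.298 m³/d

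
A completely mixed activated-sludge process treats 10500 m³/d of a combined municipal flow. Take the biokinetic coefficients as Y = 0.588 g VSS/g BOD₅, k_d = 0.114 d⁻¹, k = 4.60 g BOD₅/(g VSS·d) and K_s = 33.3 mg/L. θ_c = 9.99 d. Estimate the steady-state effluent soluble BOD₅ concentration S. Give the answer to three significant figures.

Effluent substrate depends only on kinetics and SRT: S = K_s(1 + k_d θ_c) / [θ_c(Yk − k_d) − 1] = 33.3 × (1 + 0.114 × 9.99) / [9.99 × (0.588 × 4.60 − 0.114) − 1] = 71.22 / 24.88 = 2.862 mg/L.

S ≈ 2.86 mg/L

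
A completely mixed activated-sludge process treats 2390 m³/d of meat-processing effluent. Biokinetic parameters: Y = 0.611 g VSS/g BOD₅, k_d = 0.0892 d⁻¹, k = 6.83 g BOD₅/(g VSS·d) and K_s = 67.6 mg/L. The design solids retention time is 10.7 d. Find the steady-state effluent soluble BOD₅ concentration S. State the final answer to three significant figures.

S ≈ 3.09 mg/L

Effluent substrate depends only on kinetics and SRT: S = K_s(1 + k_d θ_c) / [θ_c(Yk − k_d) − 1] = 67.6 × (1 + 0.0892 × 10.7) / [10.7 × (0.611 × 6.83 − 0.0892) − 1] = 132.1 / 42.70 = 3.094 mg/L.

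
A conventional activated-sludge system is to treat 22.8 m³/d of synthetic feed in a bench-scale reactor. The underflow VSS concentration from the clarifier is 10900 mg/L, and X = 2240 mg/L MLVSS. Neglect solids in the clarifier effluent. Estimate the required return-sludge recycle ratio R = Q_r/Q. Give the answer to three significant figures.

Solids balance on the clarifier gives (1+R)X = R·X_r, so R = X/(X_r − X) = 2240 / (10900 − 2240) = 0.2587.

R ≈ 0.259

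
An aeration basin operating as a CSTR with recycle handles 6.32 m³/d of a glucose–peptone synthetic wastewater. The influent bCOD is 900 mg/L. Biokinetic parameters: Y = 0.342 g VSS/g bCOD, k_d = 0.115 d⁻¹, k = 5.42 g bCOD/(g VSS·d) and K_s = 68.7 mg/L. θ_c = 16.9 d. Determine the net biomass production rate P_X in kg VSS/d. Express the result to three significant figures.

P_X ≈ 0.656 kg VSS/d

For a completely mixed reactor with recycle the Lawrence–McCarty relation gives S = K_s·(1 + k_d·θ_c) / [θ_c·(Y·k − k_d) − 1] = 68.7 × (1 + 0.115 × 16.9) / [16.9 × (0.342 × 5.42 − 0.115) − 1] = 202.2 / 28.38 = 7.125 mg/L.
Observed yield with endogenous decay: Y_obs = Y / (1 + k_d·θ_c) = 0.342 / (1 + 0.115 × 16.9) = 0.342 / 2.944 = 0.1162 g VSS/g bCOD.
Mass of bCOD removed per day: Q(S₀ − S) = 6.32 × 892.9 g/m³ = 5.643 kg/d.
So the net sludge growth is P_X = 0.1162 × 5.643 = 0.6557 kg VSS/d.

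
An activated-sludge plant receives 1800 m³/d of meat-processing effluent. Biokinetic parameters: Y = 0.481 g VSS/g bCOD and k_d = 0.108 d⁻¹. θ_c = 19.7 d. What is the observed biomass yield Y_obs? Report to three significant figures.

Observed yield with endogenous decay: Y_obs = Y / (1 + k_d·θ_c) = 0.481 / (1 + 0.108 × 19.7) = 0.481 / 3.128 = 0.1538 g VSS/g bCOD.

Y_obs ≈ 0.154 g VSS/g bCOD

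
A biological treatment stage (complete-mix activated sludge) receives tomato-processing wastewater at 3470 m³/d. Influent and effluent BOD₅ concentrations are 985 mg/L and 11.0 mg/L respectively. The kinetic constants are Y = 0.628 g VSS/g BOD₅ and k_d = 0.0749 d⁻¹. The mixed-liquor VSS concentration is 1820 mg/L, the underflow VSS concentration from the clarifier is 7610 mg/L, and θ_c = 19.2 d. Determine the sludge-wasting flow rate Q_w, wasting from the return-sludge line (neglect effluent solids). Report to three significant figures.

From the SRT design equation V = Y Q (S₀−S) θ_c / [X (1 + k_d θ_c)] = 0.628 × 3470 × (985 − 11.0) × 19.2 / [1820 × (1 + 0.0749 × 19.2)] = 4.08×10^7 / 4437 = 9184 m³.
Wasting from the return line (neglecting effluent solids): Q_w = V·X / (θ_c·X_r) = 9184 × 1820 / (19.2 × 7610) = 114.4 m³/d.

Q_w ≈ 114 m³/d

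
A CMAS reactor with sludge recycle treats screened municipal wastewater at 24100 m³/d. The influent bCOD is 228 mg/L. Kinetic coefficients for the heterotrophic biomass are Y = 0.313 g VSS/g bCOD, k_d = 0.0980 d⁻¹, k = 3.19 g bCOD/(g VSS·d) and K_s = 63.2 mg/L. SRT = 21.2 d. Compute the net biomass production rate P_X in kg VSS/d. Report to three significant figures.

For a completely mixed reactor with recycle the Lawrence–McCarty relation gives S = K_s·(1 + k_d·θ_c) / [θ_c·(Y·k − k_d) − 1] = 63.2 × (1 + 0.0980 × 21.2) / [21.2 × (0.313 × 3.19 − 0.0980) − 1] = 194.5 / 18.09 = 10.75 mg/L.
The observed yield is Y_obs = Y/(1 + k_d·θ_c) = 0.313 / (1 + 0.0980 × 21.2) = 0.313 / 3.078 = 0.1017 g VSS per g bCOD removed.
Substrate removed = Q·(S₀ − S) = 24100 m³/d × (228 − 10.8) g/m³ = 5.23×10^6 g/d = 5235 kg/d.
Biomass produced: P_X = Y_obs·Q·ΔS = 0.1017 × 5235 ≈ 532.4 kg VSS/d.

P_X ≈ 532 kg VSS/d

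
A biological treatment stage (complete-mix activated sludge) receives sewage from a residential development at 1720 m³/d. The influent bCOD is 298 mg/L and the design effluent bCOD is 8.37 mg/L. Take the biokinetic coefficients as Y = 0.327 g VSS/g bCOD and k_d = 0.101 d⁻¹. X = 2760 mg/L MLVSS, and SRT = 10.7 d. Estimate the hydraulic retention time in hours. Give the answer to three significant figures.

τ ≈ 4.24 h

Steady-state biomass mass balance: V·X·(1 + k_d·θ_c) = Y·Q·(S₀ − S)·θ_c, so V = 0.327 × 1720 × (298 − 8.37) × 10.7 / [2760 × (1 + 0.101 × 10.7)] = 1.74×10^6 / 5743 = 303.5 m³.
Hydraulic retention time τ = V/Q = 303.5 / 1720 = 0.1765 d = 4.235 h.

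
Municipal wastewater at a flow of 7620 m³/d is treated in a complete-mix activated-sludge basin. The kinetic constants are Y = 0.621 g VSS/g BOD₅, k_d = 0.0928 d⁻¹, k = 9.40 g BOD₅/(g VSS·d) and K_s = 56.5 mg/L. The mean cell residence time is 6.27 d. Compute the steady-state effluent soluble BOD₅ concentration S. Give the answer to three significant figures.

S ≈ 2.55 mg/L

For a completely mixed reactor with recycle the Lawrence–McCarty relation gives S = K_s·(1 + k_d·θ_c) / [θ_c·(Y·k − k_d) − 1] = 56.5 × (1 + 0.0928 × 6.27) / [6.27 × (0.621 × 9.40 − 0.0928) − 1] = 89.37 / 35.02 = 2.552 mg/L.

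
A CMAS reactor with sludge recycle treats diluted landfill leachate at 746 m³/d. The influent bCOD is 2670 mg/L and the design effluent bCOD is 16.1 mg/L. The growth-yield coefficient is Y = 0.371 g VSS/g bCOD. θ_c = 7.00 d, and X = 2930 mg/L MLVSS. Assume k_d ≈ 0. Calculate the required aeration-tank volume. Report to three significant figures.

V·X = Y·Q·ΔS·θ_c gives V = 0.371 × 746 × (2670 − 16.1) × 7.00 / 2930 = 1755 m³.

V ≈ 1750 m³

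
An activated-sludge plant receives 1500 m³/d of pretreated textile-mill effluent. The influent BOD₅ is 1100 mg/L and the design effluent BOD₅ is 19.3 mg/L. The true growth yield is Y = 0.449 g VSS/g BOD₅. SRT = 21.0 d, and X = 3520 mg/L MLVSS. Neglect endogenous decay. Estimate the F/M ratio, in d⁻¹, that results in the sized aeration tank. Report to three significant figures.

V·X = Y·Q·ΔS·θ_c gives V = 0.449 × 1500 × (1100 − 19.3) × 21.0 / 3520 = 4342 m³.
F/M = applied load / biomass = Q·S₀/(V·X) = 1500 × 1100 / (4342 × 3520) = 0.1079 d⁻¹.

F/M ≈ 0.108 d⁻¹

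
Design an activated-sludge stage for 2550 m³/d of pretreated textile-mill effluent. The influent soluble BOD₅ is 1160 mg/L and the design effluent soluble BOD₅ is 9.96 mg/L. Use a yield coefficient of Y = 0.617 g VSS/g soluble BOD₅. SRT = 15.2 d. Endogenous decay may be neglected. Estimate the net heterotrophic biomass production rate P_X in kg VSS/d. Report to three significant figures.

P_X ≈ 1810 kg VSS/d

With endogenous decay neglected, the observed yield equals the true yield: Y_obs = Y = 0.617 g VSS/g soluble BOD₅.
Q·(S₀ − S) = 2550 × (1160 − 9.96) × 10⁻³ = 2933 kg/d removed.
So the net sludge growth is P_X = 0.6170 × 2933 = 1809 kg VSS/d.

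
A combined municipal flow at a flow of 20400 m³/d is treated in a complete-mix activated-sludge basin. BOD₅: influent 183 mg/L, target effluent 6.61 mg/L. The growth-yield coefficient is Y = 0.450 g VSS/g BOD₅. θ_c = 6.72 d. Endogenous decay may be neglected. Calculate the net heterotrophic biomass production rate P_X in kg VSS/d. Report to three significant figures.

No decay correction is needed, so Y_obs = Y = 0.450.
Mass of BOD₅ removed per day: Q(S₀ − S) = 20400 × 176.4 g/m³ = 3598 kg/d.
Net biomass production P_X = Y_obs × Q·(S₀ − S) = 0.4500 × 3598 = 1619 kg VSS/d.

P_X ≈ 1620 kg VSS/d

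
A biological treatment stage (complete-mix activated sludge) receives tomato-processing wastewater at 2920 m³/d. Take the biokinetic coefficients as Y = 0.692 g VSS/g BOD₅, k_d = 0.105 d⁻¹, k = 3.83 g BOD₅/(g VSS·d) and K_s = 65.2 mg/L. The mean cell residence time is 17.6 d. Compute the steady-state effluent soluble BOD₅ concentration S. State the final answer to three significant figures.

S ≈ 4.24 mg/L

For a completely mixed reactor with recycle the Lawrence–McCarty relation gives S = K_s·(1 + k_d·θ_c) / [θ_c·(Y·k − k_d) − 1] = 65.2 × (1 + 0.105 × 17.6) / [17.6 × (0.692 × 3.83 − 0.105) − 1] = 185.7 / 43.80 = 4.240 mg/L.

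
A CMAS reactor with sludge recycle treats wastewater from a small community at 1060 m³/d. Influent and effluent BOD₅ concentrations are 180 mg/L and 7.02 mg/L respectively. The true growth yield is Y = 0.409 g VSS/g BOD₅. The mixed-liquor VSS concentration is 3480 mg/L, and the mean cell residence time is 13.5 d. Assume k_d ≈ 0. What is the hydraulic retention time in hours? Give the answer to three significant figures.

V·X = Y·Q·ΔS·θ_c gives V = 0.409 × 1060 × (180 − 7.02) × 13.5 / 3480 = 290.9 m³.
HRT = V/Q = 290.9 m³ / 1060 m³·d⁻¹ = 0.2745 d × 24 = 6.587 h.

τ ≈ 6.59 h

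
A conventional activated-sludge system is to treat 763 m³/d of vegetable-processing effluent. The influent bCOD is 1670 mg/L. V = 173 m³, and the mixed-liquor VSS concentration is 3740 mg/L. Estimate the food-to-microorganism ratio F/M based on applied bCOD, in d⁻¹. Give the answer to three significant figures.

F/M ≈ 1.97 d⁻¹

F/M = applied load / biomass = Q·S₀/(V·X) = 763 × 1670 / (173.0 × 3740) = 1.969 d⁻¹.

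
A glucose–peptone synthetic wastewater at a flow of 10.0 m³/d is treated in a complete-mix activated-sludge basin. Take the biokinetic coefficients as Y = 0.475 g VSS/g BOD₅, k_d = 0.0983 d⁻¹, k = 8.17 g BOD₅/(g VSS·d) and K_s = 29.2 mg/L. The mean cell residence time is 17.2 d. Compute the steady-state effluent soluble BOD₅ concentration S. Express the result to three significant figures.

S ≈ 1.23 mg/L

For a completely mixed reactor with recycle the Lawrence–McCarty relation gives S = K_s·(1 + k_d·θ_c) / [θ_c·(Y·k − k_d) − 1] = 29.2 × (1 + 0.0983 × 17.2) / [17.2 × (0.475 × 8.17 − 0.0983) − 1] = 78.57 / 64.06 = 1.227 mg/L.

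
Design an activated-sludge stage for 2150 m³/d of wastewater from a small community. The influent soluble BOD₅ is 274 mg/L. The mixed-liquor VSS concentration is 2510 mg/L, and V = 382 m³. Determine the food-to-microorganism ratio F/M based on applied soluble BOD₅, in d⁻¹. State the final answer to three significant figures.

F/M ≈ 0.614 d⁻¹

F/M = Q·S₀ / (V·X) = 2150 × 274 / (382.0 × 2510) = 0.6144 g soluble BOD₅·(g VSS·d)⁻¹.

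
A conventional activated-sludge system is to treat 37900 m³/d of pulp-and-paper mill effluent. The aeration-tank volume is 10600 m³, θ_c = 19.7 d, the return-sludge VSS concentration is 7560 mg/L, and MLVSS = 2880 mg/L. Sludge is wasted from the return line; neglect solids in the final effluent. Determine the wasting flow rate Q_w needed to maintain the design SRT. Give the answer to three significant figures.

Wasting from the return line (neglecting effluent solids): Q_w = V·X / (θ_c·X_r) = 10600 × 2880 / (19.7 × 7560) = 205.0 m³/d.

Q_w ≈ 205 m³/d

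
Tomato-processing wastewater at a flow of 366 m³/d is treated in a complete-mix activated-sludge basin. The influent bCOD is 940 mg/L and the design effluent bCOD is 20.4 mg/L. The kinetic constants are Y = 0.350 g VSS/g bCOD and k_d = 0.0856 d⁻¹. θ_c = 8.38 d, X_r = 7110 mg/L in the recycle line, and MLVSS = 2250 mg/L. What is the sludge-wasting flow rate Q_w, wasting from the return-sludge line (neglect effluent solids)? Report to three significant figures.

From the SRT design equation V = Y Q (S₀−S) θ_c / [X (1 + k_d θ_c)] = 0.350 × 366 × (940 − 20.4) × 8.38 / [2250 × (1 + 0.0856 × 8.38)] = 9.87×10^5 / 3864 = 255.5 m³.
θ_c = V·X/(Q_w·X_r) when wasting from the recycle, so Q_w = V·X/(θ_c·X_r) = 255.5 × 2250 / (8.38 × 7110) = 9.648 m³/d.

Q_w ≈ 9.65 m³/d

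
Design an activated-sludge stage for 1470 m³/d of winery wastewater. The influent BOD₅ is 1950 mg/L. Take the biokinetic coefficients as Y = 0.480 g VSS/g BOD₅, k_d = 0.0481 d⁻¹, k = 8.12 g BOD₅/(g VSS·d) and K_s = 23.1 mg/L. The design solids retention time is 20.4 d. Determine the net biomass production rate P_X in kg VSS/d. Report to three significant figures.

Effluent substrate depends only on kinetics and SRT: S = K_s(1 + k_d θ_c) / [θ_c(Yk − k_d) − 1] = 23.1 × (1 + 0.0481 × 20.4) / [20.4 × (0.480 × 8.12 − 0.0481) − 1] = 45.77 / 77.53 = 0.5903 mg/L.
Correct the yield for decay: Y_obs = Y/(1 + k_d θ_c) = 0.480 / (1 + 0.0481 × 20.4) = 0.480 / 1.981 = 0.2423.
ΔS = 1950 − 0.590 = 1949 mg/L, so the substrate removal rate is 1470 × 1949/1000 = 2866 kg BOD₅/d.
Biomass produced: P_X = Y_obs·Q·ΔS = 0.2423 × 2866 ≈ 694.3 kg VSS/d.

P_X ≈ 694 kg VSS/d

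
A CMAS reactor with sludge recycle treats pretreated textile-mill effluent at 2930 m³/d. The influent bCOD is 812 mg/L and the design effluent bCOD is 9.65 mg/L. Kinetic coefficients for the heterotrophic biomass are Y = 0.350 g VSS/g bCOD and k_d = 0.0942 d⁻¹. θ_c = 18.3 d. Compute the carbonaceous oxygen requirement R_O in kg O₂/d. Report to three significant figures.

Y_obs = Y / (1 + k_d θ_c) = 0.350 / (1 + 0.0942 × 18.3) = 0.350 / 2.724 = 0.1285.
ΔS = 812 − 9.65 = 802.4 mg/L, so the substrate removal rate is 2930 × 802.4/1000 = 2351 kg bCOD/d.
Net sludge production P_X = 0.1285 × 2351 = 302.1 kg VSS/d.
R_O = Q·ΔS − 1.42 P_X = 2351 − 428.9 = 1922 kg O₂/d.

R_O ≈ 1920 kg O₂/d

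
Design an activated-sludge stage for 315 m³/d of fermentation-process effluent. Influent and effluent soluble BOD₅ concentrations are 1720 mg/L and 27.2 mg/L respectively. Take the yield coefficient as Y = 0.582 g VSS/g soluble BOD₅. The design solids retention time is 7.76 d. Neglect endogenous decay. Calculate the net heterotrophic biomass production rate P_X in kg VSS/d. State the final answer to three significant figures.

With endogenous decay neglected, the observed yield equals the true yield: Y_obs = Y = 0.582 g VSS/g soluble BOD₅.
ΔS = 1720 − 27.2 = 1693 mg/L, so the substrate removal rate is 315 × 1693/1000 = 533.2 kg soluble BOD₅/d.
Net biomass production P_X = Y_obs × Q·(S₀ − S) = 0.5820 × 533.2 = 310.3 kg VSS/d.

P_X ≈ 310 kg VSS/d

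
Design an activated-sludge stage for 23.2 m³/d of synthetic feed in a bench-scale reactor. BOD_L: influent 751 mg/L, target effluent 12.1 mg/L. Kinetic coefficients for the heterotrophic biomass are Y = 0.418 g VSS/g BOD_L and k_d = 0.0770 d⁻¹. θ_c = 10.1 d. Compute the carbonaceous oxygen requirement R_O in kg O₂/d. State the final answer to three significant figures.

The observed yield is Y_obs = Y/(1 + k_d·θ_c) = 0.418 / (1 + 0.0770 × 10.1) = 0.418 / 1.778 = 0.2351 g VSS per g BOD_L removed.
Mass of BOD_L removed per day: Q(S₀ − S) = 23.2 × 738.9 g/m³ = 17.14 kg/d.
Net sludge production P_X = 0.2351 × 17.14 = 4.031 kg VSS/d.
Carbonaceous O₂ demand = substrate oxidised − cell-mass equivalent = 17.14 − 1.42 × 4.031 = 11.42 kg O₂/d.

R_O ≈ 11.4 kg O₂/d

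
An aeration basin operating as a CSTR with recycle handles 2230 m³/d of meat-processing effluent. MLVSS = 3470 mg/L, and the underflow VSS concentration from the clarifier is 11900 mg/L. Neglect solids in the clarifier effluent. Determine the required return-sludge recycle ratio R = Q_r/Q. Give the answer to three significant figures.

R ≈ 0.412

Solids balance on the clarifier gives (1+R)X = R·X_r, so R = X/(X_r − X) = 3470 / (11900 − 3470) = 0.4116.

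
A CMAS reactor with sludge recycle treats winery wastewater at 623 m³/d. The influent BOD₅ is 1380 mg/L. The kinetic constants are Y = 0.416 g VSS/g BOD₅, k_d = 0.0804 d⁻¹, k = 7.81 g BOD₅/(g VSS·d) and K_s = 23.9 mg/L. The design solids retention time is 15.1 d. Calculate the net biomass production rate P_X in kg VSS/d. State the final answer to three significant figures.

For a completely mixed reactor with recycle the Lawrence–McCarty relation gives S = K_s·(1 + k_d·θ_c) / [θ_c·(Y·k − k_d) − 1] = 23.9 × (1 + 0.0804 × 15.1) / [15.1 × (0.416 × 7.81 − 0.0804) − 1] = 52.92 / 46.85 = 1.130 mg/L.
Observed yield with endogenous decay: Y_obs = Y / (1 + k_d·θ_c) = 0.416 / (1 + 0.0804 × 15.1) = 0.416 / 2.214 = 0.1879 g VSS/g BOD₅.
ΔS = 1380 − 1.13 = 1379 mg/L, so the substrate removal rate is 623 × 1379/1000 = 859.0 kg BOD₅/d.
P_X = Y_obs · Q(S₀ − S) = 0.1879 × 859.0 = 161.4 kg VSS/d.

P_X ≈ 161 kg VSS/d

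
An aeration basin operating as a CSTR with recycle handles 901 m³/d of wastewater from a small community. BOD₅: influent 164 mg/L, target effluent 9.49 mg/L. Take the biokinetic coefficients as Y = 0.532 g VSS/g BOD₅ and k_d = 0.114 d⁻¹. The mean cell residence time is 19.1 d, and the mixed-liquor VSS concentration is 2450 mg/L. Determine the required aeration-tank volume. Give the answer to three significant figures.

V ≈ 182 m³

From the SRT design equation V = Y Q (S₀−S) θ_c / [X (1 + k_d θ_c)] = 0.532 × 901 × (164 − 9.49) × 19.1 / [2450 × (1 + 0.114 × 19.1)] = 1.41×10^6 / 7785 = 181.7 m³.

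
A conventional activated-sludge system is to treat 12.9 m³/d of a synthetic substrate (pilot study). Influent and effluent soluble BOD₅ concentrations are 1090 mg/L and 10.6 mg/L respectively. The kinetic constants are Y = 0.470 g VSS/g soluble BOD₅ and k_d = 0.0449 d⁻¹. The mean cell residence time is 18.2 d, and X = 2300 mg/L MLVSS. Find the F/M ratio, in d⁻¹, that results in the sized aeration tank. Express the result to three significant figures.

F/M ≈ 0.215 d⁻¹

Rearranging the biomass balance for a CMAS with decay, V = Y·Q·ΔS·θ_c / [X·(1+k_d θ_c)] = 0.470 × 12.9 × (1090 − 10.6) × 18.2 / [2300 × (1 + 0.0449 × 18.2)] = 1.19×10^5 / 4180 = 28.50 m³.
Food-to-microorganism ratio F/M = Q S₀ / (V X) = 12.9 × 1090 / (28.50 × 2300) = 0.2145 d⁻¹.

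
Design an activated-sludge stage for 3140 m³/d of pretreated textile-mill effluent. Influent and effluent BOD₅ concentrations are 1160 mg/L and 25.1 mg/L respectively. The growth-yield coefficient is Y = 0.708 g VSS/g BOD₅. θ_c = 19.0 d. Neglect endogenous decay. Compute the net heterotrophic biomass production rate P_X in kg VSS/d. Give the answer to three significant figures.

Since k_d ≈ 0, Y_obs = Y = 0.708 g VSS/g BOD₅.
Mass of BOD₅ removed per day: Q(S₀ − S) = 3140 × 1135 g/m³ = 3564 kg/d.
Biomass produced: P_X = Y_obs·Q·ΔS = 0.7080 × 3564 ≈ 2523 kg VSS/d.

P_X ≈ 2520 kg VSS/d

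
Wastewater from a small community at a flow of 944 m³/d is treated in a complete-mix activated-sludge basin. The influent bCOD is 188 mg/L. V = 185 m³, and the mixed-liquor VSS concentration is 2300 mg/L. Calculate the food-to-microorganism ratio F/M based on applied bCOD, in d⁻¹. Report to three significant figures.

Food-to-microorganism ratio F/M = Q S₀ / (V X) = 944 × 188 / (185.0 × 2300) = 0.4171 d⁻¹.

F/M ≈ 0.417 d⁻¹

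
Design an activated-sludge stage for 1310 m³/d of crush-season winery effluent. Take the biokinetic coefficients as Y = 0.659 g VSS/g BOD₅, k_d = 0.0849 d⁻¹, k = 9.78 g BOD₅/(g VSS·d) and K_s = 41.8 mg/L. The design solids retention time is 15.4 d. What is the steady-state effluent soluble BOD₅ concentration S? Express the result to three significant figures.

For a completely mixed reactor with recycle the Lawrence–McCarty relation gives S = K_s·(1 + k_d·θ_c) / [θ_c·(Y·k − k_d) − 1] = 41.8 × (1 + 0.0849 × 15.4) / [15.4 × (0.659 × 9.78 − 0.0849) − 1] = 96.45 / 96.95 = 0.9949 mg/L.

S ≈ 0.995 mg/L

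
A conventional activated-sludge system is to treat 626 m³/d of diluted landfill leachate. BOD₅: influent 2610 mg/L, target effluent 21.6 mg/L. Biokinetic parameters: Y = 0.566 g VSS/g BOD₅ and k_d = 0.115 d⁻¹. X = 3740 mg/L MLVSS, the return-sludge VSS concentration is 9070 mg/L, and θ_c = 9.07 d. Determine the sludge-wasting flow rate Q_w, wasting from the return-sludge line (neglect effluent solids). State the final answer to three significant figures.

Q_w ≈ 49.5 m³/d

From the SRT design equation V = Y Q (S₀−S) θ_c / [X (1 + k_d θ_c)] = 0.566 × 626 × (2610 − 21.6) × 9.07 / [3740 × (1 + 0.115 × 9.07)] = 8.32×10^6 / 7641 = 1089 m³.
θ_c = V·X/(Q_w·X_r) when wasting from the recycle, so Q_w = V·X/(θ_c·X_r) = 1089 × 3740 / (9.07 × 9070) = 49.49 m³/d.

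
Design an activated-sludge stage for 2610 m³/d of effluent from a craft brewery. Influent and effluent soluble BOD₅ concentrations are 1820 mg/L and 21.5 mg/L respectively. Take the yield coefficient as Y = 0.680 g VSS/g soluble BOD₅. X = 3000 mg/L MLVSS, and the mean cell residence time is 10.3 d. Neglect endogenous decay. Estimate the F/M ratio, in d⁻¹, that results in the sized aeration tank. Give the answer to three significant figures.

Biomass mass balance (decay neglected): V·X = Y·Q·(S₀ − S)·θ_c, so V = 0.680 × 2610 × (1820 − 21.5) × 10.3 / 3000 = 10959 m³.
F/M = Q·S₀ / (V·X) = 2610 × 1820 / (10959 × 3000) = 0.1445 g soluble BOD₅·(g VSS·d)⁻¹.

F/M ≈ 0.144 d⁻¹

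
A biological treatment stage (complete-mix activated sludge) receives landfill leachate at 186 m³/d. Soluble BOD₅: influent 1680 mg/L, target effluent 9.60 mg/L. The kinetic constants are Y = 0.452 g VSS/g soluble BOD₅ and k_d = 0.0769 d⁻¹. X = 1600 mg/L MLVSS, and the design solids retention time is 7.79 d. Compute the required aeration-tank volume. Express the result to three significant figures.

V ≈ 428 m³

From the SRT design equation V = Y Q (S₀−S) θ_c / [X (1 + k_d θ_c)] = 0.452 × 186 × (1680 − 9.60) × 7.79 / [1600 × (1 + 0.0769 × 7.79)] = 1.09×10^6 / 2558 = 427.6 m³.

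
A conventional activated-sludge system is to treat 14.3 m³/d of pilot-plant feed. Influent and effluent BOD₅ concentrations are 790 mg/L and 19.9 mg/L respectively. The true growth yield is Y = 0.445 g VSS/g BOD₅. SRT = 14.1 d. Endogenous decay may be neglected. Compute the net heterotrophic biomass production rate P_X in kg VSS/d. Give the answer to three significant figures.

P_X ≈ 4.90 kg VSS/d

No decay correction is needed, so Y_obs = Y = 0.445.
Mass of BOD₅ removed per day: Q(S₀ − S) = 14.3 × 770.1 g/m³ = 11.01 kg/d.
So the net sludge growth is P_X = 0.4450 × 11.01 = 4.901 kg VSS/d.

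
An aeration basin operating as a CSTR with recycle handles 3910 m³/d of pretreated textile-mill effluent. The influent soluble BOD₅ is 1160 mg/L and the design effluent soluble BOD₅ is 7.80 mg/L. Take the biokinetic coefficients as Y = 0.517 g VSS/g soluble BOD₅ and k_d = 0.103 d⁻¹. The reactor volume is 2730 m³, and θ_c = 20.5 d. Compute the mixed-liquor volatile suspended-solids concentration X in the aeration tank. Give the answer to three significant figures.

X ≈ 5620 mg/L

Solving the biomass balance for X: X = Y Q (S₀−S) θ_c / [V (1+k_d θ_c)] = 0.517 × 3910 × (1160 − 7.80) × 20.5 / [2730 × (1 + 0.103 × 20.5)] = 5621 mg/L.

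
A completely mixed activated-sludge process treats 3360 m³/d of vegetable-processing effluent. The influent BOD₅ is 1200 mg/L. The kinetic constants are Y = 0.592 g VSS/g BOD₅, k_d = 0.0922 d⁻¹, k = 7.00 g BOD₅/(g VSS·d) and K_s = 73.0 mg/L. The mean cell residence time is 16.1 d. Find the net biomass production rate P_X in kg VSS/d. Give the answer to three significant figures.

For a completely mixed reactor with recycle the Lawrence–McCarty relation gives S = K_s·(1 + k_d·θ_c) / [θ_c·(Y·k − k_d) − 1] = 73.0 × (1 + 0.0922 × 16.1) / [16.1 × (0.592 × 7.00 − 0.0922) − 1] = 181.4 / 64.23 = 2.823 mg/L.
Y_obs = Y / (1 + k_d θ_c) = 0.592 / (1 + 0.0922 × 16.1) = 0.592 / 2.484 = 0.2383.
Mass of BOD₅ removed per day: Q(S₀ − S) = 3360 × 1197 g/m³ = 4023 kg/d.
Net biomass production P_X = Y_obs × Q·(S₀ − S) = 0.2383 × 4023 = 958.5 kg VSS/d.

P_X ≈ 959 kg VSS/d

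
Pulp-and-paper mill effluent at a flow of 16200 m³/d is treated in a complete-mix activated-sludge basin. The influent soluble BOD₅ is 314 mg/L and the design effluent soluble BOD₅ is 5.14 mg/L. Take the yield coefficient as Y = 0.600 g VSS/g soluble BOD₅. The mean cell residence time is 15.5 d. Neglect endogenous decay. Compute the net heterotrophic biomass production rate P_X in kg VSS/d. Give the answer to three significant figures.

Since k_d ≈ 0, Y_obs = Y = 0.600 g VSS/g soluble BOD₅.
Q·(S₀ − S) = 16200 × (314 − 5.14) × 10⁻³ = 5004 kg/d removed.
So the net sludge growth is P_X = 0.6000 × 5004 = 3002 kg VSS/d.

P_X ≈ 3000 kg VSS/d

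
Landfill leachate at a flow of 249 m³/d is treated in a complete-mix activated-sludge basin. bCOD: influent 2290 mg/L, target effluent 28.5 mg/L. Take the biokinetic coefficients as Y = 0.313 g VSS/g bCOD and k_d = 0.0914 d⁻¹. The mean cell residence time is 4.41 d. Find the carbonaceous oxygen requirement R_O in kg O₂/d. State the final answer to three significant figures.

R_O ≈ 385 kg O₂/d

Y_obs = Y / (1 + k_d θ_c) = 0.313 / (1 + 0.0914 × 4.41) = 0.313 / 1.403 = 0.2231.
Mass of bCOD removed per day: Q(S₀ − S) = 249 × 2262 g/m³ = 563.1 kg/d.
P_X = Y_obs·Q·(S₀ − S) = 0.2231 × 563.1 = 125.6 kg VSS/d.
Carbonaceous O₂ demand = substrate oxidised − cell-mass equivalent = 563.1 − 1.42 × 125.6 = 384.7 kg O₂/d.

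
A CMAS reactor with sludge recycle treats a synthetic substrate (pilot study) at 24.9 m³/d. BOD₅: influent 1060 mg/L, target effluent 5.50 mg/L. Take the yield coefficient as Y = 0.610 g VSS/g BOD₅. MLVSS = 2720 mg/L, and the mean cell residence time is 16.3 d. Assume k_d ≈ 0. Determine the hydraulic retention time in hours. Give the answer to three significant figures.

τ ≈ 92.5 h

V·X = Y·Q·ΔS·θ_c gives V = 0.610 × 24.9 × (1060 − 5.50) × 16.3 / 2720 = 95.98 m³.
HRT = V/Q = 95.98 m³ / 24.9 m³·d⁻¹ = 3.855 d × 24 = 92.51 h.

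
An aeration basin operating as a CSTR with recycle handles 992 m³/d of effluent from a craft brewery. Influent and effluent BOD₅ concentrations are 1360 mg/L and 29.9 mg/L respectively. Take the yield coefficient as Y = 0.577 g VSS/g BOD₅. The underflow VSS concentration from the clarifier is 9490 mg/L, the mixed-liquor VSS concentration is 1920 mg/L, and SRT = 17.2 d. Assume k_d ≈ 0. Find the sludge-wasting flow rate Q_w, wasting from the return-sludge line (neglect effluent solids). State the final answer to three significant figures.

V·X = Y·Q·ΔS·θ_c gives V = 0.577 × 992 × (1360 − 29.9) × 17.2 / 1920 = 6820 m³.
θ_c = V·X/(Q_w·X_r) when wasting from the recycle, so Q_w = V·X/(θ_c·X_r) = 6820 × 1920 / (17.2 × 9490) = 80.22 m³/d.

Q_w ≈ 80.2 m³/d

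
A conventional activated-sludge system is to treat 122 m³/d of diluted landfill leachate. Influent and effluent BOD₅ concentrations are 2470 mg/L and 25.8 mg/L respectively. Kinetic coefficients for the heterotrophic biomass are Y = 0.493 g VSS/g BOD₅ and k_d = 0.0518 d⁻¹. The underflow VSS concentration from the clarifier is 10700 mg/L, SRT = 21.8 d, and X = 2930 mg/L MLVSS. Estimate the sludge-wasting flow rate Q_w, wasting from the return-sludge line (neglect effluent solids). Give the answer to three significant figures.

Steady-state biomass mass balance: V·X·(1 + k_d·θ_c) = Y·Q·(S₀ − S)·θ_c, so V = 0.493 × 122 × (2470 − 25.8) × 21.8 / [2930 × (1 + 0.0518 × 21.8)] = 3.2×10^6 / 6239 = 513.7 m³.
Wasting from the return line (neglecting effluent solids): Q_w = V·X / (θ_c·X_r) = 513.7 × 2930 / (21.8 × 10700) = 6.453 m³/d.

Q_w ≈ 6.45 m³/d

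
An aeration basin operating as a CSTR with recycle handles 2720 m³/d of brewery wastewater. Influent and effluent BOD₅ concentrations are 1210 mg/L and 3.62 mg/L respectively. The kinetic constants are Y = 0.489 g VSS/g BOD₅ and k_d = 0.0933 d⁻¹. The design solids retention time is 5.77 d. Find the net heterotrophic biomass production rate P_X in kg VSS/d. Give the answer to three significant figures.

Y_obs = Y / (1 + k_d θ_c) = 0.489 / (1 + 0.0933 × 5.77) = 0.489 / 1.538 = 0.3179.
Substrate removed = Q·(S₀ − S) = 2720 m³/d × (1210 − 3.62) g/m³ = 3.28×10^6 g/d = 3281 kg/d.
Biomass produced: P_X = Y_obs·Q·ΔS = 0.3179 × 3281 ≈ 1043 kg VSS/d.

P_X ≈ 1040 kg VSS/d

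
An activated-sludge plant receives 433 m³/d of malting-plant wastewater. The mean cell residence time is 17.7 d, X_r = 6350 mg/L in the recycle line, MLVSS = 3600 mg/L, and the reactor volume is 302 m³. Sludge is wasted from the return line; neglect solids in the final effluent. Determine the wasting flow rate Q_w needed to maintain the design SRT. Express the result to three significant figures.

Q_w ≈ 9.67 m³/d

Q_w = (V·X)/(θ_c X_r) = 302.0 × 3600 / (17.7 × 6350) = 9.673 m³/d.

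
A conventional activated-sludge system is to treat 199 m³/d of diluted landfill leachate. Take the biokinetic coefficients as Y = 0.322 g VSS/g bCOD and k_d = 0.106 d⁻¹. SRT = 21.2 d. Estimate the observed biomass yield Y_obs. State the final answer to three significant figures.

Correct the yield for decay: Y_obs = Y/(1 + k_d θ_c) = 0.322 / (1 + 0.106 × 21.2) = 0.322 / 3.247 = 0.09916.

Y_obs ≈ 0.0992 g VSS/g bCOD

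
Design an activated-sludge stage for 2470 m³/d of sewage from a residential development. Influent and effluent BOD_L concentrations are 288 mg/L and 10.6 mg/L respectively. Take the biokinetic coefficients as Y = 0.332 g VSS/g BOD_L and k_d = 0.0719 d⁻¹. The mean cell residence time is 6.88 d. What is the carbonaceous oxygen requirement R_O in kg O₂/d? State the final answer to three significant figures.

R_O ≈ 469 kg O₂/d

Y_obs = Y / (1 + k_d θ_c) = 0.332 / (1 + 0.0719 × 6.88) = 0.332 / 1.495 = 0.2221.
Q·(S₀ − S) = 2470 × (288 − 10.6) × 10⁻³ = 685.2 kg/d removed.
Net sludge production P_X = 0.2221 × 685.2 = 152.2 kg VSS/d.
R_O = Q·ΔS − 1.42 P_X = 685.2 − 216.1 = 469.1 kg O₂/d.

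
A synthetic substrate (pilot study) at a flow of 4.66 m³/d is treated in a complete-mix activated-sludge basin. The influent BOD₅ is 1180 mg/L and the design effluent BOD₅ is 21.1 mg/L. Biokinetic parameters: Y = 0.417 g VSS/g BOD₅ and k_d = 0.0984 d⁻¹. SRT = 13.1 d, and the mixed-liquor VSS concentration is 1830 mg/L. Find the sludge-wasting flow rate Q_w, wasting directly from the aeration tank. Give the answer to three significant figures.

Q_w ≈ 0.538 m³/d

Steady-state biomass mass balance: V·X·(1 + k_d·θ_c) = Y·Q·(S₀ − S)·θ_c, so V = 0.417 × 4.66 × (1180 − 21.1) × 13.1 / [1830 × (1 + 0.0984 × 13.1)] = 2.95×10^4 / 4189 = 7.043 m³.
With mixed-liquor wasting, θ_c = V/Q_w, so Q_w = V/θ_c = 7.043/13.1 = 0.5376 m³/d.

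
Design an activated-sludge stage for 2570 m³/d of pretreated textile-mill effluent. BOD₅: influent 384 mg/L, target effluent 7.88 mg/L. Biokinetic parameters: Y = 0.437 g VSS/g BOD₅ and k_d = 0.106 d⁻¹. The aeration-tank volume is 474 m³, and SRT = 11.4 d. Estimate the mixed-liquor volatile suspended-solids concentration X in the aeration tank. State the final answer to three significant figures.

X ≈ 4600 mg/L

X = Y·Q·ΔS·θ_c / [V·(1 + k_d θ_c)] = 0.437 × 2570 × (384 − 7.88) × 11.4 / [474 × (1 + 0.106 × 11.4)] = 4600 mg/L.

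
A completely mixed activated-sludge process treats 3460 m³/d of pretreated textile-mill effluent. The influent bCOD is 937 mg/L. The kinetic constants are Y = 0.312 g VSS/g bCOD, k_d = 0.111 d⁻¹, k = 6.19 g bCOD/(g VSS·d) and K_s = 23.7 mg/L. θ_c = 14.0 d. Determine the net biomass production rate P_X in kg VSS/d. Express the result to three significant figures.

P_X ≈ 395 kg VSS/d

For a completely mixed reactor with recycle the Lawrence–McCarty relation gives S = K_s·(1 + k_d·θ_c) / [θ_c·(Y·k − k_d) − 1] = 23.7 × (1 + 0.111 × 14.0) / [14.0 × (0.312 × 6.19 − 0.111) − 1] = 60.53 / 24.48 = 2.472 mg/L.
The observed yield is Y_obs = Y/(1 + k_d·θ_c) = 0.312 / (1 + 0.111 × 14.0) = 0.312 / 2.554 = 0.1222 g VSS per g bCOD removed.
Q·(S₀ − S) = 3460 × (937 − 2.47) × 10⁻³ = 3233 kg/d removed.
Net biomass production P_X = Y_obs × Q·(S₀ − S) = 0.1222 × 3233 = 395.0 kg VSS/d.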